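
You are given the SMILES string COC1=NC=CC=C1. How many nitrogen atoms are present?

1

Scan the SMILES for N atoms (remember two-letter symbols like Cl and Br are single atoms).
Nitrogen count: 1.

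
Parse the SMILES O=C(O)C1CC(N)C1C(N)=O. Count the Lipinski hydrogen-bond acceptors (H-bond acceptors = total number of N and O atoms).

N atoms: 2; O atoms: 3.
Lipinski HBA = 2 + 3 = 5.

5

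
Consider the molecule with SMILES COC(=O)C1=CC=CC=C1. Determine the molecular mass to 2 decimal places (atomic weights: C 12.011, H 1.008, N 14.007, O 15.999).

First, the molecular formula is C8H8O2 (counting implicit H from valence).
  C: 8 × 12.011 = 96.088
  H: 8 × 1.008 = 8.064
  O: 2 × 15.999 = 31.998
Sum: 8×12.011 + 8×1.008 + 2×15.999 = 136.150 → 136.15 g/mol.

136.15 g/mol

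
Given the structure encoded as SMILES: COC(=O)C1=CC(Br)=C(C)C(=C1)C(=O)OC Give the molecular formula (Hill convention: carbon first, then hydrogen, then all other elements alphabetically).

Walk through each heavy atom and fill implicit hydrogens from standard valence (C 4, N 3, O 2, S 2, halogen 1):
  atom 1: C, bond orders sum to 1 (valence 4) → 3 H
  atom 2: O, bond orders sum to 2 (valence 2) → 0 H
  atom 3: C, bond orders sum to 4 (valence 4) → 0 H
  atom 4: O, bond orders sum to 2 (valence 2) → 0 H
  atom 5: C, bond orders sum to 4 (valence 4) → 0 H
  atom 6: C, bond orders sum to 3 (valence 4) → 1 H
  atom 7: C, bond orders sum to 4 (valence 4) → 0 H
  atom 8: Br (halogen, monovalent) → 0 H
  atom 9: C, bond orders sum to 4 (valence 4) → 0 H
  atom 10: C, bond orders sum to 1 (valence 4) → 3 H
  atom 11: C, bond orders sum to 4 (valence 4) → 0 H
  atom 12: C, bond orders sum to 3 (valence 4) → 1 H
  atom 13: C, bond orders sum to 4 (valence 4) → 0 H
  atom 14: O, bond orders sum to 2 (valence 2) → 0 H
  atom 15: O, bond orders sum to 2 (valence 2) → 0 H
  atom 16: C, bond orders sum to 1 (valence 4) → 3 H
Totals → C:11, H:11, Br:1, O:4.

C11H11BrO4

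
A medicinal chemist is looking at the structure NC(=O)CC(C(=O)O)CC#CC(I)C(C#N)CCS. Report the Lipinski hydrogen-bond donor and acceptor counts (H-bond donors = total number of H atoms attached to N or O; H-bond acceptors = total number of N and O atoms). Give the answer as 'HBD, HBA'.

Donors: find every N or O and count the H atoms it carries.
  atom 1 (N): bond orders sum to 1 → 2 H
  atom 3 (O): bond orders sum to 2 → 0 H
  atom 7 (O): bond orders sum to 2 → 0 H
  atom 8 (O): bond orders sum to 1 → 1 H
  atom 16 (N): bond orders sum to 3 → 0 H
Lipinski HBD = 3.
Acceptors: N atoms = 2, O atoms = 3 → HBA = 5.

3, 5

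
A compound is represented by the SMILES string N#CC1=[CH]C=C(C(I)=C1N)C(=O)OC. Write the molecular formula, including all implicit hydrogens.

Walk through each heavy atom and fill implicit hydrogens from standard valence (C 4, N 3, O 2, S 2, halogen 1):
  atom 1: N, bond orders sum to 3 (valence 3) → 0 H
  atom 2: C, bond orders sum to 4 (valence 4) → 0 H
  atom 3: C, bond orders sum to 4 (valence 4) → 0 H
  atom 4: C with explicit H count 1
  atom 5: C, bond orders sum to 3 (valence 4) → 1 H
  atom 6: C, bond orders sum to 4 (valence 4) → 0 H
  atom 7: C, bond orders sum to 4 (valence 4) → 0 H
  atom 8: I (halogen, monovalent) → 0 H
  atom 9: C, bond orders sum to 4 (valence 4) → 0 H
  atom 10: N, bond orders sum to 1 (valence 3) → 2 H
  atom 11: C, bond orders sum to 4 (valence 4) → 0 H
  atom 12: O, bond orders sum to 2 (valence 2) → 0 H
  atom 13: O, bond orders sum to 2 (valence 2) → 0 H
  atom 14: C, bond orders sum to 1 (valence 4) → 3 H
Totals → C:9, H:7, I:1, N:2, O:2.

C9H7IN2O2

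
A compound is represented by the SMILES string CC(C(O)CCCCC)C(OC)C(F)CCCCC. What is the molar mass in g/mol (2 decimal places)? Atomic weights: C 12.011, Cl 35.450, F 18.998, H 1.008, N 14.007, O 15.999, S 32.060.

276.44 g/mol

First, the molecular formula is C16H33FO2 (counting implicit H from valence).
  C: 16 × 12.011 = 192.176
  F: 1 × 18.998 = 18.998
  H: 33 × 1.008 = 33.264
  O: 2 × 15.999 = 31.998
Sum: 16×12.011 + 1×18.998 + 33×1.008 + 2×15.999 = 276.436 → 276.44 g/mol.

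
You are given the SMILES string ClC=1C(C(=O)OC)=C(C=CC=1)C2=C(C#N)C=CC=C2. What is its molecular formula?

Walk through each heavy atom and fill implicit hydrogens from standard valence (C 4, N 3, O 2, S 2, halogen 1):
  atom 1: Cl (halogen, monovalent) → 0 H
  atom 2: C, bond orders sum to 4 (valence 4) → 0 H
  atom 3: C, bond orders sum to 4 (valence 4) → 0 H
  atom 4: C, bond orders sum to 4 (valence 4) → 0 H
  atom 5: O, bond orders sum to 2 (valence 2) → 0 H
  atom 6: O, bond orders sum to 2 (valence 2) → 0 H
  atom 7: C, bond orders sum to 1 (valence 4) → 3 H
  atom 8: C, bond orders sum to 4 (valence 4) → 0 H
  atom 9: C, bond orders sum to 3 (valence 4) → 1 H
  atom 10: C, bond orders sum to 3 (valence 4) → 1 H
  atom 11: C, bond orders sum to 3 (valence 4) → 1 H
  atom 12: C, bond orders sum to 4 (valence 4) → 0 H
  atom 13: C, bond orders sum to 4 (valence 4) → 0 H
  atom 14: C, bond orders sum to 4 (valence 4) → 0 H
  atom 15: N, bond orders sum to 3 (valence 3) → 0 H
  atom 16: C, bond orders sum to 3 (valence 4) → 1 H
  atom 17: C, bond orders sum to 3 (valence 4) → 1 H
  atom 18: C, bond orders sum to 3 (valence 4) → 1 H
  atom 19: C, bond orders sum to 3 (valence 4) → 1 H
Totals → C:15, H:10, Cl:1, N:1, O:2.

C15H10ClNO2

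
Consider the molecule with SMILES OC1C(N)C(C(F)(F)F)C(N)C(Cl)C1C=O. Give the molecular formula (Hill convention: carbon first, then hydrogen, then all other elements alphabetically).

Walk through each heavy atom and fill implicit hydrogens from standard valence (C 4, N 3, O 2, S 2, halogen 1):
  atom 1: O, bond orders sum to 1 (valence 2) → 1 H
  atom 2: C, bond orders sum to 3 (valence 4) → 1 H
  atom 3: C, bond orders sum to 3 (valence 4) → 1 H
  atom 4: N, bond orders sum to 1 (valence 3) → 2 H
  atom 5: C, bond orders sum to 3 (valence 4) → 1 H
  atom 6: C, bond orders sum to 4 (valence 4) → 0 H
  atom 7: F (halogen, monovalent) → 0 H
  atom 8: F (halogen, monovalent) → 0 H
  atom 9: F (halogen, monovalent) → 0 H
  atom 10: C, bond orders sum to 3 (valence 4) → 1 H
  atom 11: N, bond orders sum to 1 (valence 3) → 2 H
  atom 12: C, bond orders sum to 3 (valence 4) → 1 H
  atom 13: Cl (halogen, monovalent) → 0 H
  atom 14: C, bond orders sum to 3 (valence 4) → 1 H
  atom 15: C, bond orders sum to 3 (valence 4) → 1 H
  atom 16: O, bond orders sum to 2 (valence 2) → 0 H
Totals → C:8, H:12, Cl:1, F:3, N:2, O:2.

C8H12ClF3N2O2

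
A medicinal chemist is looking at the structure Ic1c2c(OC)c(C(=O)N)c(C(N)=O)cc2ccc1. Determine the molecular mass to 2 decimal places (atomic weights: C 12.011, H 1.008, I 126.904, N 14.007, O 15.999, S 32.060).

370.15 g/mol

First, the molecular formula is C13H11IN2O3 (counting implicit H from valence).
  C: 13 × 12.011 = 156.143
  H: 11 × 1.008 = 11.088
  I: 1 × 126.904 = 126.904
  N: 2 × 14.007 = 28.014
  O: 3 × 15.999 = 47.997
Sum: 13×12.011 + 11×1.008 + 1×126.904 + 2×14.007 + 3×15.999 = 370.146 → 370.15 g/mol.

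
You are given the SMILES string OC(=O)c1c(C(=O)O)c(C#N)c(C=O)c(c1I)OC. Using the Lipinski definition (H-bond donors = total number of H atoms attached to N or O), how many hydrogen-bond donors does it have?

2

Donors: find every N or O and count the H atoms it carries.
  atom 1 (O): bond orders sum to 1 → 1 H
  atom 3 (O): bond orders sum to 2 → 0 H
  atom 7 (O): bond orders sum to 2 → 0 H
  atom 8 (O): bond orders sum to 1 → 1 H
  atom 11 (N): bond orders sum to 3 → 0 H
  atom 14 (O): bond orders sum to 2 → 0 H
  atom 18 (O): bond orders sum to 2 → 0 H
Lipinski HBD = 2.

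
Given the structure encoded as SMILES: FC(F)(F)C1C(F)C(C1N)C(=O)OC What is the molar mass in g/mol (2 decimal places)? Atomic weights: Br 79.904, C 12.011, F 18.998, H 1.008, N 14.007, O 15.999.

First, the molecular formula is C7H9F4NO2 (counting implicit H from valence).
  C: 7 × 12.011 = 84.077
  F: 4 × 18.998 = 75.992
  H: 9 × 1.008 = 9.072
  N: 1 × 14.007 = 14.007
  O: 2 × 15.999 = 31.998
Sum: 7×12.011 + 4×18.998 + 9×1.008 + 1×14.007 + 2×15.999 = 215.146 → 215.15 g/mol.

215.15 g/mol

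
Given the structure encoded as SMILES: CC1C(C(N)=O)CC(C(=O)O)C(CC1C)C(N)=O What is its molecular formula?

Walk through each heavy atom and fill implicit hydrogens from standard valence (C 4, N 3, O 2, S 2, halogen 1):
  atom 1: C, bond orders sum to 1 (valence 4) → 3 H
  atom 2: C, bond orders sum to 3 (valence 4) → 1 H
  atom 3: C, bond orders sum to 3 (valence 4) → 1 H
  atom 4: C, bond orders sum to 4 (valence 4) → 0 H
  atom 5: N, bond orders sum to 1 (valence 3) → 2 H
  atom 6: O, bond orders sum to 2 (valence 2) → 0 H
  atom 7: C, bond orders sum to 2 (valence 4) → 2 H
  atom 8: C, bond orders sum to 3 (valence 4) → 1 H
  atom 9: C, bond orders sum to 4 (valence 4) → 0 H
  atom 10: O, bond orders sum to 2 (valence 2) → 0 H
  atom 11: O, bond orders sum to 1 (valence 2) → 1 H
  atom 12: C, bond orders sum to 3 (valence 4) → 1 H
  atom 13: C, bond orders sum to 2 (valence 4) → 2 H
  atom 14: C, bond orders sum to 3 (valence 4) → 1 H
  atom 15: C, bond orders sum to 1 (valence 4) → 3 H
  atom 16: C, bond orders sum to 4 (valence 4) → 0 H
  atom 17: N, bond orders sum to 1 (valence 3) → 2 H
  atom 18: O, bond orders sum to 2 (valence 2) → 0 H
Totals → C:12, H:20, N:2, O:4.

C12H20N2O4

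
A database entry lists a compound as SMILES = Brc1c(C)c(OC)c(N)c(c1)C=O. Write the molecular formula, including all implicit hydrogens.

Walk through each heavy atom and fill implicit hydrogens from standard valence (C 4, N 3, O 2, S 2, halogen 1); for lowercase aromatic atoms, an aromatic c carries 1 H when it has two neighbours and 0 H with three, and aromatic n carries 0 H:
  atom 1: Br (halogen, monovalent) → 0 H
  atom 2: aromatic c, 3 neighbours → 0 H
  atom 3: aromatic c, 3 neighbours → 0 H
  atom 4: C, bond orders sum to 1 (valence 4) → 3 H
  atom 5: aromatic c, 3 neighbours → 0 H
  atom 6: O, bond orders sum to 2 (valence 2) → 0 H
  atom 7: C, bond orders sum to 1 (valence 4) → 3 H
  atom 8: aromatic c, 3 neighbours → 0 H
  atom 9: N, bond orders sum to 1 (valence 3) → 2 H
  atom 10: aromatic c, 3 neighbours → 0 H
  atom 11: aromatic c, 2 neighbours → 1 H
  atom 12: C, bond orders sum to 3 (valence 4) → 1 H
  atom 13: O, bond orders sum to 2 (valence 2) → 0 H
Totals → C:9, H:10, Br:1, N:1, O:2.

C9H10BrNO2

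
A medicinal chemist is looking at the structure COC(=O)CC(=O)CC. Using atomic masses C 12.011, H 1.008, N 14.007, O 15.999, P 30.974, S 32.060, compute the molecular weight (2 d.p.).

130.14 g/mol

First, the molecular formula is C6H10O3 (counting implicit H from valence).
  C: 6 × 12.011 = 72.066
  H: 10 × 1.008 = 10.080
  O: 3 × 15.999 = 47.997
Sum: 6×12.011 + 10×1.008 + 3×15.999 = 130.143 → 130.14 g/mol.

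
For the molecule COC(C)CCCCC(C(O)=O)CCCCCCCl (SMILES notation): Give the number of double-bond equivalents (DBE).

1

Degree of unsaturation = (number of rings) + (number of π bonds).
Ring closures in the SMILES: 0.
π bonds: 1 double bond (each 1 DoU) → 1 DoU from unsaturation.
Total DoU = 0 + 1 = 1.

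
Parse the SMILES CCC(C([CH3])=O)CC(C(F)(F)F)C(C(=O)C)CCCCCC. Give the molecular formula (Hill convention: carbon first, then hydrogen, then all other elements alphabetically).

Walk through each heavy atom and fill implicit hydrogens from standard valence (C 4, N 3, O 2, S 2, halogen 1):
  atom 1: C, bond orders sum to 1 (valence 4) → 3 H
  atom 2: C, bond orders sum to 2 (valence 4) → 2 H
  atom 3: C, bond orders sum to 3 (valence 4) → 1 H
  atom 4: C, bond orders sum to 4 (valence 4) → 0 H
  atom 5: C with explicit H count 3
  atom 6: O, bond orders sum to 2 (valence 2) → 0 H
  atom 7: C, bond orders sum to 2 (valence 4) → 2 H
  atom 8: C, bond orders sum to 3 (valence 4) → 1 H
  atom 9: C, bond orders sum to 4 (valence 4) → 0 H
  atom 10: F (halogen, monovalent) → 0 H
  atom 11: F (halogen, monovalent) → 0 H
  atom 12: F (halogen, monovalent) → 0 H
  atom 13: C, bond orders sum to 3 (valence 4) → 1 H
  atom 14: C, bond orders sum to 4 (valence 4) → 0 H
  atom 15: O, bond orders sum to 2 (valence 2) → 0 H
  atom 16: C, bond orders sum to 1 (valence 4) → 3 H
  atom 17: C, bond orders sum to 2 (valence 4) → 2 H
  atom 18: C, bond orders sum to 2 (valence 4) → 2 H
  atom 19: C, bond orders sum to 2 (valence 4) → 2 H
  atom 20: C, bond orders sum to 2 (valence 4) → 2 H
  atom 21: C, bond orders sum to 2 (valence 4) → 2 H
  atom 22: C, bond orders sum to 1 (valence 4) → 3 H
Totals → C:17, H:29, F:3, O:2.
In Hill order: C17H29F3O2.

C17H29F3O2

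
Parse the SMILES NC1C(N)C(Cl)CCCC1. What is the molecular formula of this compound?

Walk through each heavy atom and fill implicit hydrogens from standard valence (C 4, N 3, O 2, S 2, halogen 1):
  atom 1: N, bond orders sum to 1 (valence 3) → 2 H
  atom 2: C, bond orders sum to 3 (valence 4) → 1 H
  atom 3: C, bond orders sum to 3 (valence 4) → 1 H
  atom 4: N, bond orders sum to 1 (valence 3) → 2 H
  atom 5: C, bond orders sum to 3 (valence 4) → 1 H
  atom 6: Cl (halogen, monovalent) → 0 H
  atom 7: C, bond orders sum to 2 (valence 4) → 2 H
  atom 8: C, bond orders sum to 2 (valence 4) → 2 H
  atom 9: C, bond orders sum to 2 (valence 4) → 2 H
  atom 10: C, bond orders sum to 2 (valence 4) → 2 H
Totals → C:7, H:15, Cl:1, N:2.

C7H15ClN2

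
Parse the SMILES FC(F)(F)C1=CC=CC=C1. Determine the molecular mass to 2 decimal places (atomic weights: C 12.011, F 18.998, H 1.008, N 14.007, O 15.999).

First, the molecular formula is C7H5F3 (counting implicit H from valence).
  C: 7 × 12.011 = 84.077
  F: 3 × 18.998 = 56.994
  H: 5 × 1.008 = 5.040
Sum: 7×12.011 + 3×18.998 + 5×1.008 = 146.111 → 146.11 g/mol.

146.11 g/mol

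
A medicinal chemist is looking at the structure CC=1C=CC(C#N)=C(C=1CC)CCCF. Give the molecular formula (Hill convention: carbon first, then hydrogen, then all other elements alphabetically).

C13H16FN

Walk through each heavy atom and fill implicit hydrogens from standard valence (C 4, N 3, O 2, S 2, halogen 1):
  atom 1: C, bond orders sum to 1 (valence 4) → 3 H
  atom 2: C, bond orders sum to 4 (valence 4) → 0 H
  atom 3: C, bond orders sum to 3 (valence 4) → 1 H
  atom 4: C, bond orders sum to 3 (valence 4) → 1 H
  atom 5: C, bond orders sum to 4 (valence 4) → 0 H
  atom 6: C, bond orders sum to 4 (valence 4) → 0 H
  atom 7: N, bond orders sum to 3 (valence 3) → 0 H
  atom 8: C, bond orders sum to 4 (valence 4) → 0 H
  atom 9: C, bond orders sum to 4 (valence 4) → 0 H
  atom 10: C, bond orders sum to 2 (valence 4) → 2 H
  atom 11: C, bond orders sum to 1 (valence 4) → 3 H
  atom 12: C, bond orders sum to 2 (valence 4) → 2 H
  atom 13: C, bond orders sum to 2 (valence 4) → 2 H
  atom 14: C, bond orders sum to 2 (valence 4) → 2 H
  atom 15: F (halogen, monovalent) → 0 H
Totals → C:13, H:16, F:1, N:1.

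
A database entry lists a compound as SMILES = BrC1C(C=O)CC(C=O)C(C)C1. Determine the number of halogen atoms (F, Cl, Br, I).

1

Halogen atoms appear at heavy-atom position 1 (1×Br).
Other groups present: 2 aldehyde.
Halogen count: 1.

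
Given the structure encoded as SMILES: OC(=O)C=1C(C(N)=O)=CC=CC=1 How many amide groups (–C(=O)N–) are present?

The amide motif appears at heavy-atom position 6 in the SMILES.
Other groups present: 1 carboxylic acid.
Amide count: 1.

1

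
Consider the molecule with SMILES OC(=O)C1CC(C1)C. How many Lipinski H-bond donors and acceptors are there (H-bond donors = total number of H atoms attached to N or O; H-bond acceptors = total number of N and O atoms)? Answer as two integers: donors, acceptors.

Donors: find every N or O and count the H atoms it carries.
  atom 1 (O): bond orders sum to 1 → 1 H
  atom 3 (O): bond orders sum to 2 → 0 H
Lipinski HBD = 1.
Acceptors: N atoms = 0, O atoms = 2 → HBA = 2.

1, 2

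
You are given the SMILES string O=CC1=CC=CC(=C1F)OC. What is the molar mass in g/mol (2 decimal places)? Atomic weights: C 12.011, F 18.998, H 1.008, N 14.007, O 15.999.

First, the molecular formula is C8H7FO2 (counting implicit H from valence).
  C: 8 × 12.011 = 96.088
  F: 1 × 18.998 = 18.998
  H: 7 × 1.008 = 7.056
  O: 2 × 15.999 = 31.998
Sum: 8×12.011 + 1×18.998 + 7×1.008 + 2×15.999 = 154.140 → 154.14 g/mol.

154.14 g/mol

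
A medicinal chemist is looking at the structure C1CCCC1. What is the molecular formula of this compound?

C5H10

Walk through each heavy atom and fill implicit hydrogens from standard valence (C 4, N 3, O 2, S 2, halogen 1):
  atom 1: C, bond orders sum to 2 (valence 4) → 2 H
  atom 2: C, bond orders sum to 2 (valence 4) → 2 H
  atom 3: C, bond orders sum to 2 (valence 4) → 2 H
  atom 4: C, bond orders sum to 2 (valence 4) → 2 H
  atom 5: C, bond orders sum to 2 (valence 4) → 2 H
Totals → C:5, H:10.
In Hill order: C5H10.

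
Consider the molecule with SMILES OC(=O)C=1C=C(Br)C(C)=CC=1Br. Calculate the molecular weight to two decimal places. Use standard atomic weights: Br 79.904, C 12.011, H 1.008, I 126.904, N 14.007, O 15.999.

293.94 g/mol

First, the molecular formula is C8H6Br2O2 (counting implicit H from valence).
  Br: 2 × 79.904 = 159.808
  C: 8 × 12.011 = 96.088
  H: 6 × 1.008 = 6.048
  O: 2 × 15.999 = 31.998
Sum: 2×79.904 + 8×12.011 + 6×1.008 + 2×15.999 = 293.942 → 293.94 g/mol.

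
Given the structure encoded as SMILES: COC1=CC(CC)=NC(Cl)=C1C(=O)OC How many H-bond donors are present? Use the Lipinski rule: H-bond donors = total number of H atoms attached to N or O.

0

Donors: find every N or O and count the H atoms it carries.
  atom 2 (O): bond orders sum to 2 → 0 H
  atom 8 (N): bond orders sum to 3 → 0 H
  atom 13 (O): bond orders sum to 2 → 0 H
  atom 14 (O): bond orders sum to 2 → 0 H
Lipinski HBD = 0.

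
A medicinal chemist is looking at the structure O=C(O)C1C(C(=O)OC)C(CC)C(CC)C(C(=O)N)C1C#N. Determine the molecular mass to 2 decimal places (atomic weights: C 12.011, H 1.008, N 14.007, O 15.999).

310.35 g/mol

First, the molecular formula is C15H22N2O5 (counting implicit H from valence).
  C: 15 × 12.011 = 180.165
  H: 22 × 1.008 = 22.176
  N: 2 × 14.007 = 28.014
  O: 5 × 15.999 = 79.995
Sum: 15×12.011 + 22×1.008 + 2×14.007 + 5×15.999 = 310.350 → 310.35 g/mol.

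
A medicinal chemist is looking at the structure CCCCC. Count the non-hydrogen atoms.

5

Every atom symbol written in the SMILES (organic subset) is one heavy atom; implicit H are not written.
Heavy atoms by element → C:5.
Total: 5.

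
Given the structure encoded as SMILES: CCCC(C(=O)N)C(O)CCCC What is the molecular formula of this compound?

Walk through each heavy atom and fill implicit hydrogens from standard valence (C 4, N 3, O 2, S 2, halogen 1):
  atom 1: C, bond orders sum to 1 (valence 4) → 3 H
  atom 2: C, bond orders sum to 2 (valence 4) → 2 H
  atom 3: C, bond orders sum to 2 (valence 4) → 2 H
  atom 4: C, bond orders sum to 3 (valence 4) → 1 H
  atom 5: C, bond orders sum to 4 (valence 4) → 0 H
  atom 6: O, bond orders sum to 2 (valence 2) → 0 H
  atom 7: N, bond orders sum to 1 (valence 3) → 2 H
  atom 8: C, bond orders sum to 3 (valence 4) → 1 H
  atom 9: O, bond orders sum to 1 (valence 2) → 1 H
  atom 10: C, bond orders sum to 2 (valence 4) → 2 H
  atom 11: C, bond orders sum to 2 (valence 4) → 2 H
  atom 12: C, bond orders sum to 2 (valence 4) → 2 H
  atom 13: C, bond orders sum to 1 (valence 4) → 3 H
Totals → C:10, H:21, N:1, O:2.

C10H21NO2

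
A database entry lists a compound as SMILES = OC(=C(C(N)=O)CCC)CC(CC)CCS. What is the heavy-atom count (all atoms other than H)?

16

Every atom symbol written in the SMILES (organic subset) is one heavy atom; implicit H are not written.
Heavy atoms by element → C:12, N:1, O:2, S:1.
Total: 16.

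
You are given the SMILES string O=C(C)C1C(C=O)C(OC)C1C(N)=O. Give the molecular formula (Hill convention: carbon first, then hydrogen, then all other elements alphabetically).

Walk through each heavy atom and fill implicit hydrogens from standard valence (C 4, N 3, O 2, S 2, halogen 1):
  atom 1: O, bond orders sum to 2 (valence 2) → 0 H
  atom 2: C, bond orders sum to 4 (valence 4) → 0 H
  atom 3: C, bond orders sum to 1 (valence 4) → 3 H
  atom 4: C, bond orders sum to 3 (valence 4) → 1 H
  atom 5: C, bond orders sum to 3 (valence 4) → 1 H
  atom 6: C, bond orders sum to 3 (valence 4) → 1 H
  atom 7: O, bond orders sum to 2 (valence 2) → 0 H
  atom 8: C, bond orders sum to 3 (valence 4) → 1 H
  atom 9: O, bond orders sum to 2 (valence 2) → 0 H
  atom 10: C, bond orders sum to 1 (valence 4) → 3 H
  atom 11: C, bond orders sum to 3 (valence 4) → 1 H
  atom 12: C, bond orders sum to 4 (valence 4) → 0 H
  atom 13: N, bond orders sum to 1 (valence 3) → 2 H
  atom 14: O, bond orders sum to 2 (valence 2) → 0 H
Totals → C:9, H:13, N:1, O:4.
In Hill order: C9H13NO4.

C9H13NO4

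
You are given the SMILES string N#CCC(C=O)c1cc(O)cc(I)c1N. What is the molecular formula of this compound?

Walk through each heavy atom and fill implicit hydrogens from standard valence (C 4, N 3, O 2, S 2, halogen 1); for lowercase aromatic atoms, an aromatic c carries 1 H when it has two neighbours and 0 H with three, and aromatic n carries 0 H:
  atom 1: N, bond orders sum to 3 (valence 3) → 0 H
  atom 2: C, bond orders sum to 4 (valence 4) → 0 H
  atom 3: C, bond orders sum to 2 (valence 4) → 2 H
  atom 4: C, bond orders sum to 3 (valence 4) → 1 H
  atom 5: C, bond orders sum to 3 (valence 4) → 1 H
  atom 6: O, bond orders sum to 2 (valence 2) → 0 H
  atom 7: aromatic c, 3 neighbours → 0 H
  atom 8: aromatic c, 2 neighbours → 1 H
  atom 9: aromatic c, 3 neighbours → 0 H
  atom 10: O, bond orders sum to 1 (valence 2) → 1 H
  atom 11: aromatic c, 2 neighbours → 1 H
  atom 12: aromatic c, 3 neighbours → 0 H
  atom 13: I (halogen, monovalent) → 0 H
  atom 14: aromatic c, 3 neighbours → 0 H
  atom 15: N, bond orders sum to 1 (valence 3) → 2 H
Totals → C:10, H:9, I:1, N:2, O:2.
In Hill order: C10H9IN2O2.

C10H9IN2O2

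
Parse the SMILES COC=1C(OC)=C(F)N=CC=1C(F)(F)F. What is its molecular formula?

C8H7F4NO2

Walk through each heavy atom and fill implicit hydrogens from standard valence (C 4, N 3, O 2, S 2, halogen 1):
  atom 1: C, bond orders sum to 1 (valence 4) → 3 H
  atom 2: O, bond orders sum to 2 (valence 2) → 0 H
  atom 3: C, bond orders sum to 4 (valence 4) → 0 H
  atom 4: C, bond orders sum to 4 (valence 4) → 0 H
  atom 5: O, bond orders sum to 2 (valence 2) → 0 H
  atom 6: C, bond orders sum to 1 (valence 4) → 3 H
  atom 7: C, bond orders sum to 4 (valence 4) → 0 H
  atom 8: F (halogen, monovalent) → 0 H
  atom 9: N, bond orders sum to 3 (valence 3) → 0 H
  atom 10: C, bond orders sum to 3 (valence 4) → 1 H
  atom 11: C, bond orders sum to 4 (valence 4) → 0 H
  atom 12: C, bond orders sum to 4 (valence 4) → 0 H
  atom 13: F (halogen, monovalent) → 0 H
  atom 14: F (halogen, monovalent) → 0 H
  atom 15: F (halogen, monovalent) → 0 H
Totals → C:8, H:7, F:4, N:1, O:2.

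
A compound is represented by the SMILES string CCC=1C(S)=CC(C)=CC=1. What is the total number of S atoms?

1

Scan the SMILES for S atoms (remember two-letter symbols like Cl and Br are single atoms).
Sulfur count: 1.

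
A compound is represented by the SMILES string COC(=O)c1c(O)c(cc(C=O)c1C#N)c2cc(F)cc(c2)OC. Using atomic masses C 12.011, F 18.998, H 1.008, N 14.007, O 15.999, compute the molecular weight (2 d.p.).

329.28 g/mol

First, the molecular formula is C17H12FNO5 (counting implicit H from valence).
  C: 17 × 12.011 = 204.187
  F: 1 × 18.998 = 18.998
  H: 12 × 1.008 = 12.096
  N: 1 × 14.007 = 14.007
  O: 5 × 15.999 = 79.995
Sum: 17×12.011 + 1×18.998 + 12×1.008 + 1×14.007 + 5×15.999 = 329.283 → 329.28 g/mol.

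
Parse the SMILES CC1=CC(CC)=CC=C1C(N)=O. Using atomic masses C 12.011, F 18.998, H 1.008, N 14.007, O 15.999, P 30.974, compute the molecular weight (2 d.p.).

First, the molecular formula is C10H13NO (counting implicit H from valence).
  C: 10 × 12.011 = 120.110
  H: 13 × 1.008 = 13.104
  N: 1 × 14.007 = 14.007
  O: 1 × 15.999 = 15.999
Sum: 10×12.011 + 13×1.008 + 1×14.007 + 1×15.999 = 163.220 → 163.22 g/mol.

163.22 g/mol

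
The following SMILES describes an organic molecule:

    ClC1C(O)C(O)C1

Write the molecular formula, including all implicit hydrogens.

Walk through each heavy atom and fill implicit hydrogens from standard valence (C 4, N 3, O 2, S 2, halogen 1):
  atom 1: Cl (halogen, monovalent) → 0 H
  atom 2: C, bond orders sum to 3 (valence 4) → 1 H
  atom 3: C, bond orders sum to 3 (valence 4) → 1 H
  atom 4: O, bond orders sum to 1 (valence 2) → 1 H
  atom 5: C, bond orders sum to 3 (valence 4) → 1 H
  atom 6: O, bond orders sum to 1 (valence 2) → 1 H
  atom 7: C, bond orders sum to 2 (valence 4) → 2 H
Totals → C:4, H:7, Cl:1, O:2.
In Hill order: C4H7ClO2.

C4H7ClO2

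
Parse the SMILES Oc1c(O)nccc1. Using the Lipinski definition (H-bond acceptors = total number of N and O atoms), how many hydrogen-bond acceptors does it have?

N atoms: 1; O atoms: 2.
Lipinski HBA = 1 + 2 = 3.

3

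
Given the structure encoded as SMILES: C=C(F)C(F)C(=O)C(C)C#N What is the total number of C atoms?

7

Count every carbon token in the SMILES (each C, including those in ring-closure positions and inside branches).
Carbon count: 7.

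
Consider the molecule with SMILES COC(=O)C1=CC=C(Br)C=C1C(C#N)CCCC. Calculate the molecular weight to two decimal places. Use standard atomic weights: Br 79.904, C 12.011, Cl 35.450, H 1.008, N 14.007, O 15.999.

310.19 g/mol

First, the molecular formula is C14H16BrNO2 (counting implicit H from valence).
  Br: 1 × 79.904 = 79.904
  C: 14 × 12.011 = 168.154
  H: 16 × 1.008 = 16.128
  N: 1 × 14.007 = 14.007
  O: 2 × 15.999 = 31.998
Sum: 1×79.904 + 14×12.011 + 16×1.008 + 1×14.007 + 2×15.999 = 310.191 → 310.19 g/mol.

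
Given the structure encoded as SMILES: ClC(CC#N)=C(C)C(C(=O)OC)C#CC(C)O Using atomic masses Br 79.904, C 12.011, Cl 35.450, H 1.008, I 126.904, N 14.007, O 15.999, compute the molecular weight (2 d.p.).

First, the molecular formula is C12H14ClNO3 (counting implicit H from valence).
  C: 12 × 12.011 = 144.132
  Cl: 1 × 35.450 = 35.450
  H: 14 × 1.008 = 14.112
  N: 1 × 14.007 = 14.007
  O: 3 × 15.999 = 47.997
Sum: 12×12.011 + 1×35.450 + 14×1.008 + 1×14.007 + 3×15.999 = 255.698 → 255.70 g/mol.

255.70 g/mol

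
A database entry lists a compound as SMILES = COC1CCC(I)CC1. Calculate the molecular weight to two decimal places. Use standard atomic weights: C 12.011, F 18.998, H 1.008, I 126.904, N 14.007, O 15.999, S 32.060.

240.08 g/mol

First, the molecular formula is C7H13IO (counting implicit H from valence).
  C: 7 × 12.011 = 84.077
  H: 13 × 1.008 = 13.104
  I: 1 × 126.904 = 126.904
  O: 1 × 15.999 = 15.999
Sum: 7×12.011 + 13×1.008 + 1×126.904 + 1×15.999 = 240.084 → 240.08 g/mol.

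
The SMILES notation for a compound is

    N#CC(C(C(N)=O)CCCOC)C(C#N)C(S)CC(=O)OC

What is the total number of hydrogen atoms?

21

Walk through each heavy atom and fill implicit hydrogens from standard valence (C 4, N 3, O 2, S 2, halogen 1):
  atom 1: N, bond orders sum to 3 (valence 3) → 0 H
  atom 2: C, bond orders sum to 4 (valence 4) → 0 H
  atom 3: C, bond orders sum to 3 (valence 4) → 1 H
  atom 4: C, bond orders sum to 3 (valence 4) → 1 H
  atom 5: C, bond orders sum to 4 (valence 4) → 0 H
  atom 6: N, bond orders sum to 1 (valence 3) → 2 H
  atom 7: O, bond orders sum to 2 (valence 2) → 0 H
  atom 8: C, bond orders sum to 2 (valence 4) → 2 H
  atom 9: C, bond orders sum to 2 (valence 4) → 2 H
  atom 10: C, bond orders sum to 2 (valence 4) → 2 H
  atom 11: O, bond orders sum to 2 (valence 2) → 0 H
  atom 12: C, bond orders sum to 1 (valence 4) → 3 H
  atom 13: C, bond orders sum to 3 (valence 4) → 1 H
  atom 14: C, bond orders sum to 4 (valence 4) → 0 H
  atom 15: N, bond orders sum to 3 (valence 3) → 0 H
  atom 16: C, bond orders sum to 3 (valence 4) → 1 H
  atom 17: S, bond orders sum to 1 (valence 2) → 1 H
  atom 18: C, bond orders sum to 2 (valence 4) → 2 H
  atom 19: C, bond orders sum to 4 (valence 4) → 0 H
  atom 20: O, bond orders sum to 2 (valence 2) → 0 H
  atom 21: O, bond orders sum to 2 (valence 2) → 0 H
  atom 22: C, bond orders sum to 1 (valence 4) → 3 H
Total hydrogens: 21.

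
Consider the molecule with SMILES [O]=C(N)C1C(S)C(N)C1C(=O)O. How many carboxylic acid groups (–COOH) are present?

The carboxylic acid motif appears at heavy-atom position 10 in the SMILES.
Other groups present: 1 amide, 1 primary amine, 1 thiol.
Carboxylic acid count: 1.

1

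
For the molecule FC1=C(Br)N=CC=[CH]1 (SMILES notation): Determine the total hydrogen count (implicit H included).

Walk through each heavy atom and fill implicit hydrogens from standard valence (C 4, N 3, O 2, S 2, halogen 1):
  atom 1: F (halogen, monovalent) → 0 H
  atom 2: C, bond orders sum to 4 (valence 4) → 0 H
  atom 3: C, bond orders sum to 4 (valence 4) → 0 H
  atom 4: Br (halogen, monovalent) → 0 H
  atom 5: N, bond orders sum to 3 (valence 3) → 0 H
  atom 6: C, bond orders sum to 3 (valence 4) → 1 H
  atom 7: C, bond orders sum to 3 (valence 4) → 1 H
  atom 8: C with explicit H count 1
Total hydrogens: 3.

3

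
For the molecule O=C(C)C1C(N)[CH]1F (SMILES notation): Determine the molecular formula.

C5H8FNO

Walk through each heavy atom and fill implicit hydrogens from standard valence (C 4, N 3, O 2, S 2, halogen 1):
  atom 1: O, bond orders sum to 2 (valence 2) → 0 H
  atom 2: C, bond orders sum to 4 (valence 4) → 0 H
  atom 3: C, bond orders sum to 1 (valence 4) → 3 H
  atom 4: C, bond orders sum to 3 (valence 4) → 1 H
  atom 5: C, bond orders sum to 3 (valence 4) → 1 H
  atom 6: N, bond orders sum to 1 (valence 3) → 2 H
  atom 7: C with explicit H count 1
  atom 8: F (halogen, monovalent) → 0 H
Totals → C:5, H:8, F:1, N:1, O:1.
In Hill order: C5H8FNO.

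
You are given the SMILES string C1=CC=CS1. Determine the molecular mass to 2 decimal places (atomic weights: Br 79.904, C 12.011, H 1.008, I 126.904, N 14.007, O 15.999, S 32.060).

84.14 g/mol

First, the molecular formula is C4H4S (counting implicit H from valence).
  C: 4 × 12.011 = 48.044
  H: 4 × 1.008 = 4.032
  S: 1 × 32.060 = 32.060
Sum: 4×12.011 + 4×1.008 + 1×32.060 = 84.136 → 84.14 g/mol.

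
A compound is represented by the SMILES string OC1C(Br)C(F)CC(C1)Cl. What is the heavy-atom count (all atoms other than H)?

10

Every atom symbol written in the SMILES (organic subset) is one heavy atom; implicit H are not written.
Heavy atoms by element → Br:1, C:6, Cl:1, F:1, O:1.
Total: 10.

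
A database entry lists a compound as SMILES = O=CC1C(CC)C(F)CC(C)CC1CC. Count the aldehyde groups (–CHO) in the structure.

The aldehyde motif appears at heavy-atom position 2 in the SMILES.
Aldehyde count: 1.

1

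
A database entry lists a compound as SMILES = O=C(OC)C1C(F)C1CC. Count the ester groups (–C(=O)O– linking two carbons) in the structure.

The ester motif appears at heavy-atom position 2 in the SMILES.
Ester count: 1.

1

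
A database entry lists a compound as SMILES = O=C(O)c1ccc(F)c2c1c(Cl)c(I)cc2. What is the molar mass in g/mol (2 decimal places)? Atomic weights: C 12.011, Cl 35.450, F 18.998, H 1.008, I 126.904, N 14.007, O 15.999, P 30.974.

350.51 g/mol

First, the molecular formula is C11H5ClFIO2 (counting implicit H from valence).
  C: 11 × 12.011 = 132.121
  Cl: 1 × 35.450 = 35.450
  F: 1 × 18.998 = 18.998
  H: 5 × 1.008 = 5.040
  I: 1 × 126.904 = 126.904
  O: 2 × 15.999 = 31.998
Sum: 11×12.011 + 1×35.450 + 1×18.998 + 5×1.008 + 1×126.904 + 2×15.999 = 350.511 → 350.51 g/mol.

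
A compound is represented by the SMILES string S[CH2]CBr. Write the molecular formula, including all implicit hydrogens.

C2H5BrS

Walk through each heavy atom and fill implicit hydrogens from standard valence (C 4, N 3, O 2, S 2, halogen 1):
  atom 1: S, bond orders sum to 1 (valence 2) → 1 H
  atom 2: C with explicit H count 2
  atom 3: C, bond orders sum to 2 (valence 4) → 2 H
  atom 4: Br (halogen, monovalent) → 0 H
Totals → C:2, H:5, Br:1, S:1.
In Hill order: C2H5BrS.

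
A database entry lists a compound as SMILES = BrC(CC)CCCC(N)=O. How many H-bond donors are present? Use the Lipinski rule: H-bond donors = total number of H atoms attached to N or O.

Donors: find every N or O and count the H atoms it carries.
  atom 9 (N): bond orders sum to 1 → 2 H
  atom 10 (O): bond orders sum to 2 → 0 H
Lipinski HBD = 2.

2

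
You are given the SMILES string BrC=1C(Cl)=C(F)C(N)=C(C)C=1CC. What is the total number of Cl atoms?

Scan the SMILES for Cl atoms (remember two-letter symbols like Cl and Br are single atoms).
Chlorine count: 1.

1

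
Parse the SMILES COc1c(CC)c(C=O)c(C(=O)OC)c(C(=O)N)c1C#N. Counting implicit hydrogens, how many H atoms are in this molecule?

Walk through each heavy atom and fill implicit hydrogens from standard valence (C 4, N 3, O 2, S 2, halogen 1); for lowercase aromatic atoms, an aromatic c carries 1 H when it has two neighbours and 0 H with three, and aromatic n carries 0 H:
  atom 1: C, bond orders sum to 1 (valence 4) → 3 H
  atom 2: O, bond orders sum to 2 (valence 2) → 0 H
  atom 3: aromatic c, 3 neighbours → 0 H
  atom 4: aromatic c, 3 neighbours → 0 H
  atom 5: C, bond orders sum to 2 (valence 4) → 2 H
  atom 6: C, bond orders sum to 1 (valence 4) → 3 H
  atom 7: aromatic c, 3 neighbours → 0 H
  atom 8: C, bond orders sum to 3 (valence 4) → 1 H
  atom 9: O, bond orders sum to 2 (valence 2) → 0 H
  atom 10: aromatic c, 3 neighbours → 0 H
  atom 11: C, bond orders sum to 4 (valence 4) → 0 H
  atom 12: O, bond orders sum to 2 (valence 2) → 0 H
  atom 13: O, bond orders sum to 2 (valence 2) → 0 H
  atom 14: C, bond orders sum to 1 (valence 4) → 3 H
  atom 15: aromatic c, 3 neighbours → 0 H
  atom 16: C, bond orders sum to 4 (valence 4) → 0 H
  atom 17: O, bond orders sum to 2 (valence 2) → 0 H
  atom 18: N, bond orders sum to 1 (valence 3) → 2 H
  atom 19: aromatic c, 3 neighbours → 0 H
  atom 20: C, bond orders sum to 4 (valence 4) → 0 H
  atom 21: N, bond orders sum to 3 (valence 3) → 0 H
Total hydrogens: 14.

14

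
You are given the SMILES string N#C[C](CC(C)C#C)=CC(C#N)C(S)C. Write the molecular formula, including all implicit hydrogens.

Walk through each heavy atom and fill implicit hydrogens from standard valence (C 4, N 3, O 2, S 2, halogen 1):
  atom 1: N, bond orders sum to 3 (valence 3) → 0 H
  atom 2: C, bond orders sum to 4 (valence 4) → 0 H
  atom 3: C with explicit H count 0
  atom 4: C, bond orders sum to 2 (valence 4) → 2 H
  atom 5: C, bond orders sum to 3 (valence 4) → 1 H
  atom 6: C, bond orders sum to 1 (valence 4) → 3 H
  atom 7: C, bond orders sum to 4 (valence 4) → 0 H
  atom 8: C, bond orders sum to 3 (valence 4) → 1 H
  atom 9: C, bond orders sum to 3 (valence 4) → 1 H
  atom 10: C, bond orders sum to 3 (valence 4) → 1 H
  atom 11: C, bond orders sum to 4 (valence 4) → 0 H
  atom 12: N, bond orders sum to 3 (valence 3) → 0 H
  atom 13: C, bond orders sum to 3 (valence 4) → 1 H
  atom 14: S, bond orders sum to 1 (valence 2) → 1 H
  atom 15: C, bond orders sum to 1 (valence 4) → 3 H
Totals → C:12, H:14, N:2, S:1.

C12H14N2S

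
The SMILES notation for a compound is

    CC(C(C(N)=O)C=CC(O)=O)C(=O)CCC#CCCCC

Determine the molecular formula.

Walk through each heavy atom and fill implicit hydrogens from standard valence (C 4, N 3, O 2, S 2, halogen 1):
  atom 1: C, bond orders sum to 1 (valence 4) → 3 H
  atom 2: C, bond orders sum to 3 (valence 4) → 1 H
  atom 3: C, bond orders sum to 3 (valence 4) → 1 H
  atom 4: C, bond orders sum to 4 (valence 4) → 0 H
  atom 5: N, bond orders sum to 1 (valence 3) → 2 H
  atom 6: O, bond orders sum to 2 (valence 2) → 0 H
  atom 7: C, bond orders sum to 3 (valence 4) → 1 H
  atom 8: C, bond orders sum to 3 (valence 4) → 1 H
  atom 9: C, bond orders sum to 4 (valence 4) → 0 H
  atom 10: O, bond orders sum to 1 (valence 2) → 1 H
  atom 11: O, bond orders sum to 2 (valence 2) → 0 H
  atom 12: C, bond orders sum to 4 (valence 4) → 0 H
  atom 13: O, bond orders sum to 2 (valence 2) → 0 H
  atom 14: C, bond orders sum to 2 (valence 4) → 2 H
  atom 15: C, bond orders sum to 2 (valence 4) → 2 H
  atom 16: C, bond orders sum to 4 (valence 4) → 0 H
  atom 17: C, bond orders sum to 4 (valence 4) → 0 H
  atom 18: C, bond orders sum to 2 (valence 4) → 2 H
  atom 19: C, bond orders sum to 2 (valence 4) → 2 H
  atom 20: C, bond orders sum to 2 (valence 4) → 2 H
  atom 21: C, bond orders sum to 1 (valence 4) → 3 H
Totals → C:16, H:23, N:1, O:4.

C16H23NO4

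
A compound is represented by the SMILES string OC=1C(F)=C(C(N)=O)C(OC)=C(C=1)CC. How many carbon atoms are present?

10

Count every carbon token in the SMILES (each C, including those in ring-closure positions and inside branches).
Carbon count: 10.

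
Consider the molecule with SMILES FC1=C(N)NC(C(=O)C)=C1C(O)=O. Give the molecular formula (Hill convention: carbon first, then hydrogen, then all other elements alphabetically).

C7H7FN2O3

Walk through each heavy atom and fill implicit hydrogens from standard valence (C 4, N 3, O 2, S 2, halogen 1):
  atom 1: F (halogen, monovalent) → 0 H
  atom 2: C, bond orders sum to 4 (valence 4) → 0 H
  atom 3: C, bond orders sum to 4 (valence 4) → 0 H
  atom 4: N, bond orders sum to 1 (valence 3) → 2 H
  atom 5: N, bond orders sum to 2 (valence 3) → 1 H
  atom 6: C, bond orders sum to 4 (valence 4) → 0 H
  atom 7: C, bond orders sum to 4 (valence 4) → 0 H
  atom 8: O, bond orders sum to 2 (valence 2) → 0 H
  atom 9: C, bond orders sum to 1 (valence 4) → 3 H
  atom 10: C, bond orders sum to 4 (valence 4) → 0 H
  atom 11: C, bond orders sum to 4 (valence 4) → 0 H
  atom 12: O, bond orders sum to 1 (valence 2) → 1 H
  atom 13: O, bond orders sum to 2 (valence 2) → 0 H
Totals → C:7, H:7, F:1, N:2, O:3.
In Hill order: C7H7FN2O3.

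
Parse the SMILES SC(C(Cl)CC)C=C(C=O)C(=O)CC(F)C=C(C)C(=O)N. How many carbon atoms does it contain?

14

Count every carbon token in the SMILES (each C, including those in ring-closure positions and inside branches).
Carbon count: 14.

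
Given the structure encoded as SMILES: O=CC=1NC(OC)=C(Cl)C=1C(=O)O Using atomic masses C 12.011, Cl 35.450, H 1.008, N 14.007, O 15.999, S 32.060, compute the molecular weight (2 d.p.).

203.58 g/mol

First, the molecular formula is C7H6ClNO4 (counting implicit H from valence).
  C: 7 × 12.011 = 84.077
  Cl: 1 × 35.450 = 35.450
  H: 6 × 1.008 = 6.048
  N: 1 × 14.007 = 14.007
  O: 4 × 15.999 = 63.996
Sum: 7×12.011 + 1×35.450 + 6×1.008 + 1×14.007 + 4×15.999 = 203.578 → 203.58 g/mol.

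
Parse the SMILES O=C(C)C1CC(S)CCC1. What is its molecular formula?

Walk through each heavy atom and fill implicit hydrogens from standard valence (C 4, N 3, O 2, S 2, halogen 1):
  atom 1: O, bond orders sum to 2 (valence 2) → 0 H
  atom 2: C, bond orders sum to 4 (valence 4) → 0 H
  atom 3: C, bond orders sum to 1 (valence 4) → 3 H
  atom 4: C, bond orders sum to 3 (valence 4) → 1 H
  atom 5: C, bond orders sum to 2 (valence 4) → 2 H
  atom 6: C, bond orders sum to 3 (valence 4) → 1 H
  atom 7: S, bond orders sum to 1 (valence 2) → 1 H
  atom 8: C, bond orders sum to 2 (valence 4) → 2 H
  atom 9: C, bond orders sum to 2 (valence 4) → 2 H
  atom 10: C, bond orders sum to 2 (valence 4) → 2 H
Totals → C:8, H:14, O:1, S:1.
In Hill order: C8H14OS.

C8H14OS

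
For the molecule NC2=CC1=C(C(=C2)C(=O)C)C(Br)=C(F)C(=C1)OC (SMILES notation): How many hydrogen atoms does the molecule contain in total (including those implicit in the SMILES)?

11

Walk through each heavy atom and fill implicit hydrogens from standard valence (C 4, N 3, O 2, S 2, halogen 1):
  atom 1: N, bond orders sum to 1 (valence 3) → 2 H
  atom 2: C, bond orders sum to 4 (valence 4) → 0 H
  atom 3: C, bond orders sum to 3 (valence 4) → 1 H
  atom 4: C, bond orders sum to 4 (valence 4) → 0 H
  atom 5: C, bond orders sum to 4 (valence 4) → 0 H
  atom 6: C, bond orders sum to 4 (valence 4) → 0 H
  atom 7: C, bond orders sum to 3 (valence 4) → 1 H
  atom 8: C, bond orders sum to 4 (valence 4) → 0 H
  atom 9: O, bond orders sum to 2 (valence 2) → 0 H
  atom 10: C, bond orders sum to 1 (valence 4) → 3 H
  atom 11: C, bond orders sum to 4 (valence 4) → 0 H
  atom 12: Br (halogen, monovalent) → 0 H
  atom 13: C, bond orders sum to 4 (valence 4) → 0 H
  atom 14: F (halogen, monovalent) → 0 H
  atom 15: C, bond orders sum to 4 (valence 4) → 0 H
  atom 16: C, bond orders sum to 3 (valence 4) → 1 H
  atom 17: O, bond orders sum to 2 (valence 2) → 0 H
  atom 18: C, bond orders sum to 1 (valence 4) → 3 H
Total hydrogens: 11.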